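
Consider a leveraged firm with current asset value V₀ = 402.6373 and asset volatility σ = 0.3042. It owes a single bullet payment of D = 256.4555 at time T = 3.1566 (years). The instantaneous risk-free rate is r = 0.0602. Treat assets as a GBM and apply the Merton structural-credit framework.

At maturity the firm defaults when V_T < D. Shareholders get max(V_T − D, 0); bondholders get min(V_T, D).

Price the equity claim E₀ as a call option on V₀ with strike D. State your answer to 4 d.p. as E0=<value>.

E0=199.4583

d₁ = [ln(V₀/D) + (r + σ²/2)T] / (σ√T)
   = [ln(402.6373/256.4555) + (0.0602 + 0.5·0.3042²)·3.1566] / (0.3042·√3.1566)
   = [0.451081 + 0.336079] / 0.540467 = 1.456446
d₂ = d₁ − σ√T = 1.456446 − 0.540467 = 0.915979
N(d₁) = 0.927365,  N(d₂) = 0.820161,  e^(−rT) = 0.826937
E₀ = V₀·N(d₁) − D·e^(−rT)·N(d₂)
   = 402.6373·0.927365 − 256.4555·0.826937·0.820161 = 199.458312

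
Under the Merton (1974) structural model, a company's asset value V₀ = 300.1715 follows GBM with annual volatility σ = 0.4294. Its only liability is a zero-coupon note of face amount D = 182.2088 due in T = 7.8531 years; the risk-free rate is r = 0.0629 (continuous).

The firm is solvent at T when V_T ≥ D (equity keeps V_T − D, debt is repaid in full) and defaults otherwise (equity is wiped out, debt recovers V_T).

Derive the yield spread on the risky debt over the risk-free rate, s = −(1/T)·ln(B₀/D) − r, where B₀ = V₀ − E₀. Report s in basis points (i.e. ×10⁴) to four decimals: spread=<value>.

d₁ = [ln(V₀/D) + (r + σ²/2)T] / (σ√T)
   = [ln(300.1715/182.2088) + (0.0629 + 0.5·0.4294²)·7.8531] / (0.4294·√7.8531)
   = [0.499201 + 1.217954] / 1.203324 = 1.427010
d₂ = d₁ − σ√T = 1.427010 − 1.203324 = 0.223686
N(d₁) = 0.923211,  N(d₂) = 0.588499,  e^(−rT) = 0.610205
E₀ = V₀·N(d₁) − D·e^(−rT)·N(d₂)
   = 300.1715·0.923211 − 182.2088·0.610205·0.588499 = 211.689644
B₀ = V₀ − E₀ = 300.1715 − 211.689644 = 88.481856
spread = −(1/T)·ln(B₀/D) − r = −(1/7.8531)·ln(88.481856/182.2088) − 0.0629 = 0.02908352
in basis points: 0.02908352 × 10⁴ = 290.8352 bp

spread=290.8352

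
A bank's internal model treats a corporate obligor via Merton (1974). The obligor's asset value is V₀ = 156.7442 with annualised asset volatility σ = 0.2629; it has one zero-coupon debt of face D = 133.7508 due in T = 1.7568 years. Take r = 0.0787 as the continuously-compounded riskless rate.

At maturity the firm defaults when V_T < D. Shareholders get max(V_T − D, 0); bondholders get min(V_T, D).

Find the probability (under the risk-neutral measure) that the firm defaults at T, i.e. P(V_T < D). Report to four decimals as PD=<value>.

d₁ = [ln(V₀/D) + (r + σ²/2)T] / (σ√T)
   = [ln(156.7442/133.7508) + (0.0787 + 0.5·0.2629²)·1.7568] / (0.2629·√1.7568)
   = [0.158637 + 0.198972] / 0.348459 = 1.026258
d₂ = d₁ − σ√T = 1.026258 − 0.348459 = 0.677799
risk-neutral PD = N(−d₂) = N(-0.677799) = 0.248950

PD=0.2489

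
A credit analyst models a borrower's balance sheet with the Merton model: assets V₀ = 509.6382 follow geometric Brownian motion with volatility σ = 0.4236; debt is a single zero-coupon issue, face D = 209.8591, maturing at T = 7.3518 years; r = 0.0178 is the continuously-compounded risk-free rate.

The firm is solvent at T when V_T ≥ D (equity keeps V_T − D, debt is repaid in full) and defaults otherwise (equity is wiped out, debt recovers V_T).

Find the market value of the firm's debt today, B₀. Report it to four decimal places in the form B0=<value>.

B0=151.3383

d₁ = [ln(V₀/D) + (r + σ²/2)T] / (σ√T)
   = [ln(509.6382/209.8591) + (0.0178 + 0.5·0.4236²)·7.3518] / (0.4236·√7.3518)
   = [0.887265 + 0.790454] / 1.148558 = 1.460718
d₂ = d₁ − σ√T = 1.460718 − 1.148558 = 0.312161
N(d₁) = 0.927954,  N(d₂) = 0.622541,  e^(−rT) = 0.877339
E₀ = V₀·N(d₁) − D·e^(−rT)·N(d₂)
   = 509.6382·0.927954 − 209.8591·0.877339·0.622541 = 358.299938
B₀ = V₀ − E₀ = 509.6382 − 358.299938 = 151.338262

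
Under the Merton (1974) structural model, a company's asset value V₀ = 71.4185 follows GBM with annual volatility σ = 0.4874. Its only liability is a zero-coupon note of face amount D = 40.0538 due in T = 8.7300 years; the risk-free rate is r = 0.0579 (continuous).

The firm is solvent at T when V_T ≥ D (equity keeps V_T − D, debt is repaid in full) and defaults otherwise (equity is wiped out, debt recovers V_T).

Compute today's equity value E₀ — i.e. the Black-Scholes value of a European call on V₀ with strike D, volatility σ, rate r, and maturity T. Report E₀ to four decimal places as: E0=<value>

d₁ = [ln(V₀/D) + (r + σ²/2)T] / (σ√T)
   = [ln(71.4185/40.0538) + (0.0579 + 0.5·0.4874²)·8.7300] / (0.4874·√8.7300)
   = [0.578333 + 1.542411] / 1.440100 = 1.472637
d₂ = d₁ − σ√T = 1.472637 − 1.440100 = 0.032537
N(d₁) = 0.929576,  N(d₂) = 0.512978,  e^(−rT) = 0.603224
E₀ = V₀·N(d₁) − D·e^(−rT)·N(d₂)
   = 71.4185·0.929576 − 40.0538·0.603224·0.512978 = 53.994618

E0=53.9946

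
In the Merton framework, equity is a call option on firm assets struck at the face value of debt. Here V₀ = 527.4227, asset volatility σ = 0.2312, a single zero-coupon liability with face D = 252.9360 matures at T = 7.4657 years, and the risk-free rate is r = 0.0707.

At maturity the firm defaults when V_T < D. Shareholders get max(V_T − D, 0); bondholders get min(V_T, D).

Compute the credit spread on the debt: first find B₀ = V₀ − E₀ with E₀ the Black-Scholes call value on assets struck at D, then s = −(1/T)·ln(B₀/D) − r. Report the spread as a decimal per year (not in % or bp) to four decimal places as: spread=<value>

d₁ = [ln(V₀/D) + (r + σ²/2)T] / (σ√T)
   = [ln(527.4227/252.9360) + (0.0707 + 0.5·0.2312²)·7.4657] / (0.2312·√7.4657)
   = [0.734866 + 0.727359] / 0.631718 = 2.314680
d₂ = d₁ − σ√T = 2.314680 − 0.631718 = 1.682962
N(d₁) = 0.989685,  N(d₂) = 0.953809,  e^(−rT) = 0.589887
E₀ = V₀·N(d₁) − D·e^(−rT)·N(d₂)
   = 527.4227·0.989685 − 252.9360·0.589887·0.953809 = 379.670554
B₀ = V₀ − E₀ = 527.4227 − 379.670554 = 147.752146
spread = −(1/T)·ln(B₀/D) − r = −(1/7.4657)·ln(147.752146/252.9360) − 0.0707 = 0.00130936

spread=0.0013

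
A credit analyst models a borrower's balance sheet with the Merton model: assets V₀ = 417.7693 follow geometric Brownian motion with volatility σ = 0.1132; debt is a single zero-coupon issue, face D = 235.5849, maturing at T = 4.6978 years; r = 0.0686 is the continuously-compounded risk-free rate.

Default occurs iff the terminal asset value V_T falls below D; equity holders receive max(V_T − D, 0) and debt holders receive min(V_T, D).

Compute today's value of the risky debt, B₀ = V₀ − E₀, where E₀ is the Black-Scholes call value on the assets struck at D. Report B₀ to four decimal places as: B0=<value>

d₁ = [ln(V₀/D) + (r + σ²/2)T] / (σ√T)
   = [ln(417.7693/235.5849) + (0.0686 + 0.5·0.1132²)·4.6978] / (0.1132·√4.6978)
   = [0.572858 + 0.352368] / 0.245354 = 3.770981
d₂ = d₁ − σ√T = 3.770981 − 0.245354 = 3.525627
N(d₁) = 0.999919,  N(d₂) = 0.999789,  e^(−rT) = 0.724503
E₀ = V₀·N(d₁) − D·e^(−rT)·N(d₂)
   = 417.7693·0.999919 − 235.5849·0.724503·0.999789 = 247.089372
B₀ = V₀ − E₀ = 417.7693 − 247.089372 = 170.679928

B0=170.6799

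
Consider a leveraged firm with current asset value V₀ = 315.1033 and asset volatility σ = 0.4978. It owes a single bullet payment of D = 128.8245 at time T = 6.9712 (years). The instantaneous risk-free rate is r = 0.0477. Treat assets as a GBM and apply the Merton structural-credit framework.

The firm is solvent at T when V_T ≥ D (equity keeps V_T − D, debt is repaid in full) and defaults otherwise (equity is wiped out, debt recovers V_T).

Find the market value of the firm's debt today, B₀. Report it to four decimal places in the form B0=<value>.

d₁ = [ln(V₀/D) + (r + σ²/2)T] / (σ√T)
   = [ln(315.1033/128.8245) + (0.0477 + 0.5·0.4978²)·6.9712] / (0.4978·√6.9712)
   = [0.894450 + 1.196275] / 1.314343 = 1.590699
d₂ = d₁ − σ√T = 1.590699 − 1.314343 = 0.276357
N(d₁) = 0.944161,  N(d₂) = 0.608863,  e^(−rT) = 0.717110
E₀ = V₀·N(d₁) − D·e^(−rT)·N(d₂)
   = 315.1033·0.944161 − 128.8245·0.717110·0.608863 = 241.260810
B₀ = V₀ − E₀ = 315.1033 − 241.260810 = 73.842490

B0=73.8425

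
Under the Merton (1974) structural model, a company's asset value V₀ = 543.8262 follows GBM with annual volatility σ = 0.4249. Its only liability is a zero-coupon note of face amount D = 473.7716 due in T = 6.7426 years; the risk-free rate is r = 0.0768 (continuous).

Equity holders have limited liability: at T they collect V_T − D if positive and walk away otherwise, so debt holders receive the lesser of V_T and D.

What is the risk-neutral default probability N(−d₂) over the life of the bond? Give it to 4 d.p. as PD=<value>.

d₁ = [ln(V₀/D) + (r + σ²/2)T] / (σ√T)
   = [ln(543.8262/473.7716) + (0.0768 + 0.5·0.4249²)·6.7426] / (0.4249·√6.7426)
   = [0.137904 + 1.126486] / 1.103317 = 1.145990
d₂ = d₁ − σ√T = 1.145990 − 1.103317 = 0.042673
risk-neutral PD = N(−d₂) = N(-0.042673) = 0.482981

PD=0.4830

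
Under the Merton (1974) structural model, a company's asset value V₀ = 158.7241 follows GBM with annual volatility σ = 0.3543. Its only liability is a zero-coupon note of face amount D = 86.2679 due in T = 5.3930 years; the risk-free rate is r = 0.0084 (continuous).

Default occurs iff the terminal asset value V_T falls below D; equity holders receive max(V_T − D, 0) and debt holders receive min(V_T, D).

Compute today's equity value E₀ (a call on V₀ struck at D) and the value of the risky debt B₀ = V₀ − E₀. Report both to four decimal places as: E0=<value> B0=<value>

d₁ = [ln(V₀/D) + (r + σ²/2)T] / (σ√T)
   = [ln(158.7241/86.2679) + (0.0084 + 0.5·0.3543²)·5.3930] / (0.3543·√5.3930)
   = [0.609710 + 0.383789] / 0.822785 = 1.207483
d₂ = d₁ − σ√T = 1.207483 − 0.822785 = 0.384698
N(d₁) = 0.886377,  N(d₂) = 0.649769,  e^(−rT) = 0.955710
E₀ = V₀·N(d₁) − D·e^(−rT)·N(d₂)
   = 158.7241·0.886377 − 86.2679·0.955710·0.649769 = 87.117800
B₀ = V₀ − E₀ = 158.7241 − 87.117800 = 71.606300

E0=87.1178 B0=71.6063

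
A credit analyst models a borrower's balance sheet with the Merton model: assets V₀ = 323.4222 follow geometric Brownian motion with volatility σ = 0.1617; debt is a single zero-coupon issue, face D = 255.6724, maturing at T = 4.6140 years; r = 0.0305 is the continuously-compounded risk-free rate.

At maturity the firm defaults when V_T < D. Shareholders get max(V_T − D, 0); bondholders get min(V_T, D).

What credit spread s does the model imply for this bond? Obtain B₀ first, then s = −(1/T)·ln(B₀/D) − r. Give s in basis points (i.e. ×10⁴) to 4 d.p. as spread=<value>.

d₁ = [ln(V₀/D) + (r + σ²/2)T] / (σ√T)
   = [ln(323.4222/255.6724) + (0.0305 + 0.5·0.1617²)·4.6140] / (0.1617·√4.6140)
   = [0.235062 + 0.201048] / 0.347335 = 1.255587
d₂ = d₁ − σ√T = 1.255587 − 0.347335 = 0.908252
N(d₁) = 0.895367,  N(d₂) = 0.818127,  e^(−rT) = 0.868726
E₀ = V₀·N(d₁) − D·e^(−rT)·N(d₂)
   = 323.4222·0.895367 − 255.6724·0.868726·0.818127 = 107.867842
B₀ = V₀ − E₀ = 323.4222 − 107.867842 = 215.554358
spread = −(1/T)·ln(B₀/D) − r = −(1/4.6140)·ln(215.554358/255.6724) − 0.0305 = 0.00649259
in basis points: 0.00649259 × 10⁴ = 64.9259 bp

spread=64.9259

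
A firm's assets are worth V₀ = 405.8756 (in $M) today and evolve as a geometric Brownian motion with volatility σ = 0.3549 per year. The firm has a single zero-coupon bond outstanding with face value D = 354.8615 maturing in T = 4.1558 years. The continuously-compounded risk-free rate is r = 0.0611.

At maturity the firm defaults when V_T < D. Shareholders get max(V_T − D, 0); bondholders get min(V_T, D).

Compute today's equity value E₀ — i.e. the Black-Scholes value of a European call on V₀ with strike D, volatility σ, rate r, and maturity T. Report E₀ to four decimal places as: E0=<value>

d₁ = [ln(V₀/D) + (r + σ²/2)T] / (σ√T)
   = [ln(405.8756/354.8615) + (0.0611 + 0.5·0.3549²)·4.1558] / (0.3549·√4.1558)
   = [0.134319 + 0.515639] / 0.723491 = 0.898364
d₂ = d₁ − σ√T = 0.898364 − 0.723491 = 0.174872
N(d₁) = 0.815504,  N(d₂) = 0.569410,  e^(−rT) = 0.775754
E₀ = V₀·N(d₁) − D·e^(−rT)·N(d₂)
   = 405.8756·0.815504 − 354.8615·0.775754·0.569410 = 174.242996

E0=174.2430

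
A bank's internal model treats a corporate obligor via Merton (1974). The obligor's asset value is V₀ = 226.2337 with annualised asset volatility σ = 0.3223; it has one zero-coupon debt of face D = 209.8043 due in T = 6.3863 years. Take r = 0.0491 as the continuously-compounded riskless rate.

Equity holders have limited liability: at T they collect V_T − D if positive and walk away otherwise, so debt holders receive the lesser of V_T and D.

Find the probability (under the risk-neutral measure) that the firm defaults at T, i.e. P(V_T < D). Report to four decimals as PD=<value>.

d₁ = [ln(V₀/D) + (r + σ²/2)T] / (σ√T)
   = [ln(226.2337/209.8043) + (0.0491 + 0.5·0.3223²)·6.3863] / (0.3223·√6.3863)
   = [0.075393 + 0.645263] / 0.814489 = 0.884796
d₂ = d₁ − σ√T = 0.884796 − 0.814489 = 0.070308
risk-neutral PD = N(−d₂) = N(-0.070308) = 0.471974

PD=0.4720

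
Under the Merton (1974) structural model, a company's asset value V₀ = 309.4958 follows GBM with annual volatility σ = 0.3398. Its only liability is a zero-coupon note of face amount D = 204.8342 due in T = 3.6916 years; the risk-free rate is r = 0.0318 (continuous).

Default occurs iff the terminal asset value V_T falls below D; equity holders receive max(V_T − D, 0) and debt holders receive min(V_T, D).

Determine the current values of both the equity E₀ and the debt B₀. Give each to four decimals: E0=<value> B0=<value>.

E0=145.0269 B0=164.4689

d₁ = [ln(V₀/D) + (r + σ²/2)T] / (σ√T)
   = [ln(309.4958/204.8342) + (0.0318 + 0.5·0.3398²)·3.6916] / (0.3398·√3.6916)
   = [0.412744 + 0.330516] / 0.652876 = 1.138440
d₂ = d₁ − σ√T = 1.138440 − 0.652876 = 0.485564
N(d₁) = 0.872532,  N(d₂) = 0.686362,  e^(−rT) = 0.889236
E₀ = V₀·N(d₁) − D·e^(−rT)·N(d₂)
   = 309.4958·0.872532 − 204.8342·0.889236·0.686362 = 145.026873
B₀ = V₀ − E₀ = 309.4958 − 145.026873 = 164.468927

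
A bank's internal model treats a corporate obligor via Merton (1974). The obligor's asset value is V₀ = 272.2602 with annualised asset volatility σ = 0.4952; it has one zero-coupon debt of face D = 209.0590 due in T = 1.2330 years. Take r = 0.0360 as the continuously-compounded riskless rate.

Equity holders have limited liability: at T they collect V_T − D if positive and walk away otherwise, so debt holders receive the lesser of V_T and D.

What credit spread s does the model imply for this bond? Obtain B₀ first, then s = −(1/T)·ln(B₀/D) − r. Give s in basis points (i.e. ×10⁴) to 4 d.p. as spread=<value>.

d₁ = [ln(V₀/D) + (r + σ²/2)T] / (σ√T)
   = [ln(272.2602/209.0590) + (0.0360 + 0.5·0.4952²)·1.2330] / (0.4952·√1.2330)
   = [0.264142 + 0.195568] / 0.549873 = 0.836029
d₂ = d₁ − σ√T = 0.836029 − 0.549873 = 0.286157
N(d₁) = 0.798431,  N(d₂) = 0.612621,  e^(−rT) = 0.956583
E₀ = V₀·N(d₁) − D·e^(−rT)·N(d₂)
   = 272.2602·0.798431 − 209.0590·0.956583·0.612621 = 94.867633
B₀ = V₀ − E₀ = 272.2602 − 94.867633 = 177.392567
spread = −(1/T)·ln(B₀/D) − r = −(1/1.2330)·ln(177.392567/209.0590) − 0.0360 = 0.09721277
in basis points: 0.09721277 × 10⁴ = 972.1277 bp

spread=972.1277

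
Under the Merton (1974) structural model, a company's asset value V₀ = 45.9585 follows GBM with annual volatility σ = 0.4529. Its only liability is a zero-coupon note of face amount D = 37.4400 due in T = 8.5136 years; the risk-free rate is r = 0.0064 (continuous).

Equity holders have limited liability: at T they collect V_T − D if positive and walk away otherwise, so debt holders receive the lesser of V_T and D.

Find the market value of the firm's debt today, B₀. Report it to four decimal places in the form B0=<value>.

B0=20.3815

d₁ = [ln(V₀/D) + (r + σ²/2)T] / (σ√T)
   = [ln(45.9585/37.4400) + (0.0064 + 0.5·0.4529²)·8.5136] / (0.4529·√8.5136)
   = [0.204999 + 0.927635] / 1.321475 = 0.857099
d₂ = d₁ − σ√T = 0.857099 − 1.321475 = -0.464376
N(d₁) = 0.804305,  N(d₂) = 0.321189,  e^(−rT) = 0.946971
E₀ = V₀·N(d₁) − D·e^(−rT)·N(d₂)
   = 45.9585·0.804305 − 37.4400·0.946971·0.321189 = 25.577017
B₀ = V₀ − E₀ = 45.9585 − 25.577017 = 20.381483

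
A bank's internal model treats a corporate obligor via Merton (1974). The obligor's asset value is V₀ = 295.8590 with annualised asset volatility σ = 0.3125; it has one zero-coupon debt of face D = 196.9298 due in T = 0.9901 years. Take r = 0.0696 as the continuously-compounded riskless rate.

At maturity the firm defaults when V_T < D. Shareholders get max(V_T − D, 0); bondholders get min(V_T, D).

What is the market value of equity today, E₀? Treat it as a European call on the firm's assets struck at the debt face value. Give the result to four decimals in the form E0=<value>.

d₁ = [ln(V₀/D) + (r + σ²/2)T] / (σ√T)
   = [ln(295.8590/196.9298) + (0.0696 + 0.5·0.3125²)·0.9901] / (0.3125·√0.9901)
   = [0.407036 + 0.117256] / 0.310949 = 1.686099
d₂ = d₁ − σ√T = 1.686099 − 0.310949 = 1.375150
N(d₁) = 0.954112,  N(d₂) = 0.915458,  e^(−rT) = 0.933410
E₀ = V₀·N(d₁) − D·e^(−rT)·N(d₂)
   = 295.8590·0.954112 − 196.9298·0.933410·0.915458 = 114.006595

E0=114.0066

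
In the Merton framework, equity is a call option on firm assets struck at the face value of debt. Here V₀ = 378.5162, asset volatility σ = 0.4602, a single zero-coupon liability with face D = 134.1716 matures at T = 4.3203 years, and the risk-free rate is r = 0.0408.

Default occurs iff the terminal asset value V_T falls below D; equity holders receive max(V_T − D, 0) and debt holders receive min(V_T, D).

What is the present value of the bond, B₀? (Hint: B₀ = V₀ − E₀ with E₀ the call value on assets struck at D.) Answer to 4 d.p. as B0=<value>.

B0=103.6064

d₁ = [ln(V₀/D) + (r + σ²/2)T] / (σ√T)
   = [ln(378.5162/134.1716) + (0.0408 + 0.5·0.4602²)·4.3203] / (0.4602·√4.3203)
   = [1.037139 + 0.633754] / 0.956541 = 1.746807
d₂ = d₁ − σ√T = 1.746807 − 0.956541 = 0.790266
N(d₁) = 0.959665,  N(d₂) = 0.785314,  e^(−rT) = 0.838393
E₀ = V₀·N(d₁) − D·e^(−rT)·N(d₂)
   = 378.5162·0.959665 − 134.1716·0.838393·0.785314 = 274.909792
B₀ = V₀ − E₀ = 378.5162 − 274.909792 = 103.606408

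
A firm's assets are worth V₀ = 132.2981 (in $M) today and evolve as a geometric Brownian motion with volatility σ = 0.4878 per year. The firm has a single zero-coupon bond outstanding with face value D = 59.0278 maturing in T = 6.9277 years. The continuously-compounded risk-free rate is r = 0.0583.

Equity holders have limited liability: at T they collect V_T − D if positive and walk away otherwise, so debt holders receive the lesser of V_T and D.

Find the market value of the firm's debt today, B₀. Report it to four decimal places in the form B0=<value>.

B0=31.8433

d₁ = [ln(V₀/D) + (r + σ²/2)T] / (σ√T)
   = [ln(132.2981/59.0278) + (0.0583 + 0.5·0.4878²)·6.9277] / (0.4878·√6.9277)
   = [0.807049 + 1.228104] / 1.283915 = 1.585115
d₂ = d₁ − σ√T = 1.585115 − 1.283915 = 0.301200
N(d₁) = 0.943530,  N(d₂) = 0.618369,  e^(−rT) = 0.667721
E₀ = V₀·N(d₁) − D·e^(−rT)·N(d₂)
   = 132.2981·0.943530 − 59.0278·0.667721·0.618369 = 100.454758
B₀ = V₀ − E₀ = 132.2981 − 100.454758 = 31.843342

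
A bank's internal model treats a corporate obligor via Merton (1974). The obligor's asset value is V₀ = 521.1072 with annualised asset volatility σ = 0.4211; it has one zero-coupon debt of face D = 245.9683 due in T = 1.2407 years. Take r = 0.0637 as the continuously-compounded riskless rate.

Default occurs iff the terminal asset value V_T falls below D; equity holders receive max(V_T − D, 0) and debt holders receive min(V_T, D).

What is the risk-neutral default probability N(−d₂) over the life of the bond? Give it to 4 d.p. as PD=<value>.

d₁ = [ln(V₀/D) + (r + σ²/2)T] / (σ√T)
   = [ln(521.1072/245.9683) + (0.0637 + 0.5·0.4211²)·1.2407] / (0.4211·√1.2407)
   = [0.750753 + 0.189036] / 0.469049 = 2.003604
d₂ = d₁ − σ√T = 2.003604 − 0.469049 = 1.534555
risk-neutral PD = N(−d₂) = N(-1.534555) = 0.062447

PD=0.0624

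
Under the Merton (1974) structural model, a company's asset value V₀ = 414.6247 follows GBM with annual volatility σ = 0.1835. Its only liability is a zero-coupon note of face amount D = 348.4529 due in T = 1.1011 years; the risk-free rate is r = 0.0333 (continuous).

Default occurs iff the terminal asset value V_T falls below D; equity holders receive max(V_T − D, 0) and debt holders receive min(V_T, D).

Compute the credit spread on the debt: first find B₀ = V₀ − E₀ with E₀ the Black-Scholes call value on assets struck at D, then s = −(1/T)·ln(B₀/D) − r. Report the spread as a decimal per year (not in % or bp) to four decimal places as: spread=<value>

d₁ = [ln(V₀/D) + (r + σ²/2)T] / (σ√T)
   = [ln(414.6247/348.4529) + (0.0333 + 0.5·0.1835²)·1.1011] / (0.1835·√1.1011)
   = [0.173871 + 0.055205] / 0.192553 = 1.189678
d₂ = d₁ − σ√T = 1.189678 − 0.192553 = 0.997125
N(d₁) = 0.882913,  N(d₂) = 0.840648,  e^(−rT) = 0.963997
E₀ = V₀·N(d₁) − D·e^(−rT)·N(d₂)
   = 414.6247·0.882913 − 348.4529·0.963997·0.840648 = 83.697551
B₀ = V₀ − E₀ = 414.6247 − 83.697551 = 330.927149
spread = −(1/T)·ln(B₀/D) − r = −(1/1.1011)·ln(330.927149/348.4529) − 0.0333 = 0.01356660

spread=0.0136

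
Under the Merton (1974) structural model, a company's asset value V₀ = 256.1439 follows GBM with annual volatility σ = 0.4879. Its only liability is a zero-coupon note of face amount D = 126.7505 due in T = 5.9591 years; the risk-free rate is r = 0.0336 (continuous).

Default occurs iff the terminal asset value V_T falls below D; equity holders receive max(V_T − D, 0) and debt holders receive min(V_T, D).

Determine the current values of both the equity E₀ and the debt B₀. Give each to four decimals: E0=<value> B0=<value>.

d₁ = [ln(V₀/D) + (r + σ²/2)T] / (σ√T)
   = [ln(256.1439/126.7505) + (0.0336 + 0.5·0.4879²)·5.9591] / (0.4879·√5.9591)
   = [0.703519 + 0.909497] / 1.191026 = 1.354308
d₂ = d₁ − σ√T = 1.354308 − 1.191026 = 0.163282
N(d₁) = 0.912181,  N(d₂) = 0.564852,  e^(−rT) = 0.818546
E₀ = V₀·N(d₁) − D·e^(−rT)·N(d₂)
   = 256.1439·0.912181 − 126.7505·0.818546·0.564852 = 175.045573
B₀ = V₀ − E₀ = 256.1439 − 175.045573 = 81.098327

E0=175.0456 B0=81.0983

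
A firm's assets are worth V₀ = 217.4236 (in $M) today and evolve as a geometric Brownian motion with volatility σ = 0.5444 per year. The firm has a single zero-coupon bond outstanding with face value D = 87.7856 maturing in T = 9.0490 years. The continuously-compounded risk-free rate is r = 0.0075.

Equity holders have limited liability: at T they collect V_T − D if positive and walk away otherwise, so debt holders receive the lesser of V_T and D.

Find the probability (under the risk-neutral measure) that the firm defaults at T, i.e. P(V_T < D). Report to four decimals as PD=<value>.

d₁ = [ln(V₀/D) + (r + σ²/2)T] / (σ√T)
   = [ln(217.4236/87.7856) + (0.0075 + 0.5·0.5444²)·9.0490] / (0.5444·√9.0490)
   = [0.906950 + 1.408800] / 1.637640 = 1.414078
d₂ = d₁ − σ√T = 1.414078 − 1.637640 = -0.223562
risk-neutral PD = N(−d₂) = N(0.223562) = 0.588451

PD=0.5885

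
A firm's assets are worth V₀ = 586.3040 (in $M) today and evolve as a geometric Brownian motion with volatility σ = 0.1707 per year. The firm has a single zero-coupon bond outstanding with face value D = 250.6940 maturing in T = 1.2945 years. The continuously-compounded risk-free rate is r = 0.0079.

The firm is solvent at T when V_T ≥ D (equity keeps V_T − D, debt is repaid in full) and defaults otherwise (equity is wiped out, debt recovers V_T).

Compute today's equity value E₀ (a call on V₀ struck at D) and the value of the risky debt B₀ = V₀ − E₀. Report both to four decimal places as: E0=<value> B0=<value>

E0=338.1607 B0=248.1433

d₁ = [ln(V₀/D) + (r + σ²/2)T] / (σ√T)
   = [ln(586.3040/250.6940) + (0.0079 + 0.5·0.1707²)·1.2945] / (0.1707·√1.2945)
   = [0.849605 + 0.029086] / 0.194216 = 4.524307
d₂ = d₁ − σ√T = 4.524307 − 0.194216 = 4.330091
N(d₁) = 0.999997,  N(d₂) = 0.999993,  e^(−rT) = 0.989826
E₀ = V₀·N(d₁) − D·e^(−rT)·N(d₂)
   = 586.3040·0.999997 − 250.6940·0.989826·0.999993 = 338.160743
B₀ = V₀ − E₀ = 586.3040 − 338.160743 = 248.143257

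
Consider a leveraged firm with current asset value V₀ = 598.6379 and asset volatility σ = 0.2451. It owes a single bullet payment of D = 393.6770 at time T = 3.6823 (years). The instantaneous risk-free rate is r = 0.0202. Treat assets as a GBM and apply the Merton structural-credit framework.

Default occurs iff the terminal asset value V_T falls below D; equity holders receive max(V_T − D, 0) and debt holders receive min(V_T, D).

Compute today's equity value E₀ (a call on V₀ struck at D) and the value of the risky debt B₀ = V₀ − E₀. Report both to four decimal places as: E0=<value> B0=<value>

E0=249.5588 B0=349.0791

d₁ = [ln(V₀/D) + (r + σ²/2)T] / (σ√T)
   = [ln(598.6379/393.6770) + (0.0202 + 0.5·0.2451²)·3.6823] / (0.2451·√3.6823)
   = [0.419126 + 0.184988] / 0.470330 = 1.284446
d₂ = d₁ − σ√T = 1.284446 − 0.470330 = 0.814116
N(d₁) = 0.900507,  N(d₂) = 0.792211,  e^(−rT) = 0.928317
E₀ = V₀·N(d₁) − D·e^(−rT)·N(d₂)
   = 598.6379·0.900507 − 393.6770·0.928317·0.792211 = 249.558785
B₀ = V₀ − E₀ = 598.6379 − 249.558785 = 349.079115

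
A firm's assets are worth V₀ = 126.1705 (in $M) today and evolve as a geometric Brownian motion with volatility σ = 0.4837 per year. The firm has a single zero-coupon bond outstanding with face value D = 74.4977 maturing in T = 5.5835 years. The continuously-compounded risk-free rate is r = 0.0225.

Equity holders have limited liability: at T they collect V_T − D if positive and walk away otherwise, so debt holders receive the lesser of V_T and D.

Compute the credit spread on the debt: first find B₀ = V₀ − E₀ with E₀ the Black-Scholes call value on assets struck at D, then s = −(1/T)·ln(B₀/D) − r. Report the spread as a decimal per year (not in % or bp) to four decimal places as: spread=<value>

spread=0.0532

d₁ = [ln(V₀/D) + (r + σ²/2)T] / (σ√T)
   = [ln(126.1705/74.4977) + (0.0225 + 0.5·0.4837²)·5.5835] / (0.4837·√5.5835)
   = [0.526866 + 0.778802] / 1.142956 = 1.142361
d₂ = d₁ − σ√T = 1.142361 − 1.142956 = -0.000594
N(d₁) = 0.873348,  N(d₂) = 0.499763,  e^(−rT) = 0.881942
E₀ = V₀·N(d₁) − D·e^(−rT)·N(d₂)
   = 126.1705·0.873348 − 74.4977·0.881942·0.499763 = 77.355006
B₀ = V₀ − E₀ = 126.1705 − 77.355006 = 48.815494
spread = −(1/T)·ln(B₀/D) − r = −(1/5.5835)·ln(48.815494/74.4977) − 0.0225 = 0.05320887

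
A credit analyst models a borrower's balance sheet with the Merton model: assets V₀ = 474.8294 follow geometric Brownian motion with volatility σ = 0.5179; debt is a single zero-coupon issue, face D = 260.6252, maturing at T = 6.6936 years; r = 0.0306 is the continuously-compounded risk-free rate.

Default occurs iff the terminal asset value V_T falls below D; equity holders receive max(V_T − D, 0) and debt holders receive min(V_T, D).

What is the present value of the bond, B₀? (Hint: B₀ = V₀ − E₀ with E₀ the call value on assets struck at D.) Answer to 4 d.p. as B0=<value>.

B0=148.7123

d₁ = [ln(V₀/D) + (r + σ²/2)T] / (σ√T)
   = [ln(474.8294/260.6252) + (0.0306 + 0.5·0.5179²)·6.6936] / (0.5179·√6.6936)
   = [0.599872 + 1.102504] / 1.339910 = 1.270515
d₂ = d₁ − σ√T = 1.270515 − 1.339910 = -0.069395
N(d₁) = 0.898049,  N(d₂) = 0.472337,  e^(−rT) = 0.814791
E₀ = V₀·N(d₁) − D·e^(−rT)·N(d₂)
   = 474.8294·0.898049 − 260.6252·0.814791·0.472337 = 326.117058
B₀ = V₀ − E₀ = 474.8294 − 326.117058 = 148.712342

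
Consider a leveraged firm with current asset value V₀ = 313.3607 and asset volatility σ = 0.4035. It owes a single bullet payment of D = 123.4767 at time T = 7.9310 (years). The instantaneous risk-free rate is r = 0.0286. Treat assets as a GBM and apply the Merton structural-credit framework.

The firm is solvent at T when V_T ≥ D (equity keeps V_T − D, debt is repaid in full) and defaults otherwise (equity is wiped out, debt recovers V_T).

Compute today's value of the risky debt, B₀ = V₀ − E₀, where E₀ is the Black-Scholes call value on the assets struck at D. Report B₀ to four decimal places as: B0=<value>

d₁ = [ln(V₀/D) + (r + σ²/2)T] / (σ√T)
   = [ln(313.3607/123.4767) + (0.0286 + 0.5·0.4035²)·7.9310] / (0.4035·√7.9310)
   = [0.931302 + 0.872459] / 1.136338 = 1.587346
d₂ = d₁ − σ√T = 1.587346 − 1.136338 = 0.451008
N(d₁) = 0.943783,  N(d₂) = 0.674008,  e^(−rT) = 0.797059
E₀ = V₀·N(d₁) − D·e^(−rT)·N(d₂)
   = 313.3607·0.943783 − 123.4767·0.797059·0.674008 = 229.409779
B₀ = V₀ − E₀ = 313.3607 − 229.409779 = 83.950921

B0=83.9509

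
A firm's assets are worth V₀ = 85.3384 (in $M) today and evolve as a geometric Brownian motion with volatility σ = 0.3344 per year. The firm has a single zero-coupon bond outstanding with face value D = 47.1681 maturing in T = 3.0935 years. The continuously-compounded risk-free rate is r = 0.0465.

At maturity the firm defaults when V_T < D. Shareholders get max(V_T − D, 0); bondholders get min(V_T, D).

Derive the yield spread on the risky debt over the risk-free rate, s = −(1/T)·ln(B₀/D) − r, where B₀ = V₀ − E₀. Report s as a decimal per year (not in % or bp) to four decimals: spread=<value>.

spread=0.0137

d₁ = [ln(V₀/D) + (r + σ²/2)T] / (σ√T)
   = [ln(85.3384/47.1681) + (0.0465 + 0.5·0.3344²)·3.0935] / (0.3344·√3.0935)
   = [0.592907 + 0.316811] / 0.588154 = 1.546732
d₂ = d₁ − σ√T = 1.546732 − 0.588154 = 0.958578
N(d₁) = 0.939036,  N(d₂) = 0.831114,  e^(−rT) = 0.866020
E₀ = V₀·N(d₁) − D·e^(−rT)·N(d₂)
   = 85.3384·0.939036 − 47.1681·0.866020·0.831114 = 46.186067
B₀ = V₀ − E₀ = 85.3384 − 46.186067 = 39.152333
spread = −(1/T)·ln(B₀/D) − r = −(1/3.0935)·ln(39.152333/47.1681) − 0.0465 = 0.01370941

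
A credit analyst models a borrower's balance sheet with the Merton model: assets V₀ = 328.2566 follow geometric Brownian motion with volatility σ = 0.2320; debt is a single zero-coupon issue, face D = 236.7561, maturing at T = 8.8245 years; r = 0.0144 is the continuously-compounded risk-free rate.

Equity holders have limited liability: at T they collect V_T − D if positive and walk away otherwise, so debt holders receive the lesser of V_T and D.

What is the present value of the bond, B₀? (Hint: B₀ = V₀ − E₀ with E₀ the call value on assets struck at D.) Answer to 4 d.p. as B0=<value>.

B0=181.7753

d₁ = [ln(V₀/D) + (r + σ²/2)T] / (σ√T)
   = [ln(328.2566/236.7561) + (0.0144 + 0.5·0.2320²)·8.8245] / (0.2320·√8.8245)
   = [0.326765 + 0.364558] / 0.689181 = 1.003108
d₂ = d₁ − σ√T = 1.003108 − 0.689181 = 0.313928
N(d₁) = 0.842096,  N(d₂) = 0.623212,  e^(−rT) = 0.880670
E₀ = V₀·N(d₁) − D·e^(−rT)·N(d₂)
   = 328.2566·0.842096 − 236.7561·0.880670·0.623212 = 146.481338
B₀ = V₀ − E₀ = 328.2566 − 146.481338 = 181.775262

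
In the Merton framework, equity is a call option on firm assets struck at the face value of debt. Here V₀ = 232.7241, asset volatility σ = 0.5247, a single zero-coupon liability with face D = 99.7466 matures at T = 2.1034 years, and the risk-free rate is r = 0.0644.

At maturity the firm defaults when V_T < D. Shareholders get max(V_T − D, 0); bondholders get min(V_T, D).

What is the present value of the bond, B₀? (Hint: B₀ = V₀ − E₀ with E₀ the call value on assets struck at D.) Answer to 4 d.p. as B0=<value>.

B0=82.3299

d₁ = [ln(V₀/D) + (r + σ²/2)T] / (σ√T)
   = [ln(232.7241/99.7466) + (0.0644 + 0.5·0.5247²)·2.1034] / (0.5247·√2.1034)
   = [0.847221 + 0.425003] / 0.760978 = 1.671827
d₂ = d₁ − σ√T = 1.671827 − 0.760978 = 0.910849
N(d₁) = 0.952721,  N(d₂) = 0.818813,  e^(−rT) = 0.873315
E₀ = V₀·N(d₁) − D·e^(−rT)·N(d₂)
   = 232.7241·0.952721 − 99.7466·0.873315·0.818813 = 150.394157
B₀ = V₀ − E₀ = 232.7241 − 150.394157 = 82.329943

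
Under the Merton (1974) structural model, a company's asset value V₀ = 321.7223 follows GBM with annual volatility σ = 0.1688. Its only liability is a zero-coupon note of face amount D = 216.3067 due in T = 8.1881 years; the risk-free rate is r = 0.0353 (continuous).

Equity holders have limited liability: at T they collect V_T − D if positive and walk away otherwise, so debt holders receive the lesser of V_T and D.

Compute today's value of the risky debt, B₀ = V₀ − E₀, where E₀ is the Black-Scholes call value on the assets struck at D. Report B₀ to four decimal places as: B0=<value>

B0=158.2230

d₁ = [ln(V₀/D) + (r + σ²/2)T] / (σ√T)
   = [ln(321.7223/216.3067) + (0.0353 + 0.5·0.1688²)·8.1881] / (0.1688·√8.1881)
   = [0.396991 + 0.405693] / 0.483019 = 1.661809
d₂ = d₁ − σ√T = 1.661809 − 0.483019 = 1.178790
N(d₁) = 0.951724,  N(d₂) = 0.880759,  e^(−rT) = 0.748982
E₀ = V₀·N(d₁) − D·e^(−rT)·N(d₂)
   = 321.7223·0.951724 − 216.3067·0.748982·0.880759 = 163.499292
B₀ = V₀ − E₀ = 321.7223 − 163.499292 = 158.223008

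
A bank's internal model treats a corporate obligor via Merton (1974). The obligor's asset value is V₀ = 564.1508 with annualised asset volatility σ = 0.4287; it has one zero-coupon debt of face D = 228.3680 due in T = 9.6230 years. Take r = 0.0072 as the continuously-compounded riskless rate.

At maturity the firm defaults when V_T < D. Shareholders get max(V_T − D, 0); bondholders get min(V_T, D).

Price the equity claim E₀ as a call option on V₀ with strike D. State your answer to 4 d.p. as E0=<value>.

E0=406.0950

d₁ = [ln(V₀/D) + (r + σ²/2)T] / (σ√T)
   = [ln(564.1508/228.3680) + (0.0072 + 0.5·0.4287²)·9.6230] / (0.4287·√9.6230)
   = [0.904363 + 0.953561] / 1.329869 = 1.397073
d₂ = d₁ − σ√T = 1.397073 − 1.329869 = 0.067205
N(d₁) = 0.918804,  N(d₂) = 0.526791,  e^(−rT) = 0.933060
E₀ = V₀·N(d₁) − D·e^(−rT)·N(d₂)
   = 564.1508·0.918804 − 228.3680·0.933060·0.526791 = 406.095025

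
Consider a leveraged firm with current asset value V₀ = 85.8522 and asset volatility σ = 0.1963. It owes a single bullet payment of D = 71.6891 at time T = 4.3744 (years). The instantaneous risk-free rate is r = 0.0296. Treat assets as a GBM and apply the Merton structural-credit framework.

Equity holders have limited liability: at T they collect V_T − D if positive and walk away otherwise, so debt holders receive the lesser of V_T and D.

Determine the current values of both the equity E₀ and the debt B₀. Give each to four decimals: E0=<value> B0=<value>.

d₁ = [ln(V₀/D) + (r + σ²/2)T] / (σ√T)
   = [ln(85.8522/71.6891) + (0.0296 + 0.5·0.1963²)·4.3744] / (0.1963·√4.3744)
   = [0.180288 + 0.213763] / 0.410563 = 0.959784
d₂ = d₁ − σ√T = 0.959784 − 0.410563 = 0.549221
N(d₁) = 0.831418,  N(d₂) = 0.708573,  e^(−rT) = 0.878550
E₀ = V₀·N(d₁) − D·e^(−rT)·N(d₂)
   = 85.8522·0.831418 − 71.6891·0.878550·0.708573 = 26.751376
B₀ = V₀ − E₀ = 85.8522 − 26.751376 = 59.100824

E0=26.7514 B0=59.1008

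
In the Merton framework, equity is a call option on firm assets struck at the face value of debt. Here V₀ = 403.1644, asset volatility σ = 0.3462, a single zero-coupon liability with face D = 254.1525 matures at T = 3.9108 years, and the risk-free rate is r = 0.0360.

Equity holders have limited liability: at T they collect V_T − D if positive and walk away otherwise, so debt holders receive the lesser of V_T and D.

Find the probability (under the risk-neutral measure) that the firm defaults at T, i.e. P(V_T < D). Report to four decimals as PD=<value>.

PD=0.2955

d₁ = [ln(V₀/D) + (r + σ²/2)T] / (σ√T)
   = [ln(403.1644/254.1525) + (0.0360 + 0.5·0.3462²)·3.9108] / (0.3462·√3.9108)
   = [0.461410 + 0.375152] / 0.684636 = 1.221907
d₂ = d₁ − σ√T = 1.221907 − 0.684636 = 0.537271
risk-neutral PD = N(−d₂) = N(-0.537271) = 0.295540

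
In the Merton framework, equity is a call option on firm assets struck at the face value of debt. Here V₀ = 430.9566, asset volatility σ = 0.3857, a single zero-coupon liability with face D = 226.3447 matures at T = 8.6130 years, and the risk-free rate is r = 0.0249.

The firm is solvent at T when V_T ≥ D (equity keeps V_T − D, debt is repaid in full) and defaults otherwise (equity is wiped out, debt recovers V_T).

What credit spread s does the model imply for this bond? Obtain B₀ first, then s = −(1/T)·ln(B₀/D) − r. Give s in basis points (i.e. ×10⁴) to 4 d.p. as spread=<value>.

d₁ = [ln(V₀/D) + (r + σ²/2)T] / (σ√T)
   = [ln(430.9566/226.3447) + (0.0249 + 0.5·0.3857²)·8.6130] / (0.3857·√8.6130)
   = [0.643948 + 0.855118] / 1.131949 = 1.324323
d₂ = d₁ − σ√T = 1.324323 − 1.131949 = 0.192374
N(d₁) = 0.907302,  N(d₂) = 0.576275,  e^(−rT) = 0.806974
E₀ = V₀·N(d₁) − D·e^(−rT)·N(d₂)
   = 430.9566·0.907302 − 226.3447·0.806974·0.576275 = 285.748648
B₀ = V₀ − E₀ = 430.9566 − 285.748648 = 145.207952
spread = −(1/T)·ln(B₀/D) − r = −(1/8.6130)·ln(145.207952/226.3447) − 0.0249 = 0.02663747
in basis points: 0.02663747 × 10⁴ = 266.3747 bp

spread=266.3747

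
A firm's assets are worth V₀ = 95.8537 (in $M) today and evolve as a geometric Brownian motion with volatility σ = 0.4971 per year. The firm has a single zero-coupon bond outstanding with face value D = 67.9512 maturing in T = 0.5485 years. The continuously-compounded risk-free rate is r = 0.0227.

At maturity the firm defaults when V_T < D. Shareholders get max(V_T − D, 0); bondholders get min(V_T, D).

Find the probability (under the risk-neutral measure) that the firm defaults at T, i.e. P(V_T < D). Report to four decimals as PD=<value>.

d₁ = [ln(V₀/D) + (r + σ²/2)T] / (σ√T)
   = [ln(95.8537/67.9512) + (0.0227 + 0.5·0.4971²)·0.5485] / (0.4971·√0.5485)
   = [0.344033 + 0.080220] / 0.368156 = 1.152374
d₂ = d₁ − σ√T = 1.152374 − 0.368156 = 0.784218
risk-neutral PD = N(−d₂) = N(-0.784218) = 0.216456

PD=0.2165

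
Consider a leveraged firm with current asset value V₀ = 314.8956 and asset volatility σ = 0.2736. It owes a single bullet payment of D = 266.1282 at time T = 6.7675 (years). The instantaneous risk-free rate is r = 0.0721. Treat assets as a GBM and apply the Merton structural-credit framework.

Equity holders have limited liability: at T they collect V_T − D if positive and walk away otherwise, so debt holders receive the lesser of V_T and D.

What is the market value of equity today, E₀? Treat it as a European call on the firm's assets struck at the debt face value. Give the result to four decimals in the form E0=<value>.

d₁ = [ln(V₀/D) + (r + σ²/2)T] / (σ√T)
   = [ln(314.8956/266.1282) + (0.0721 + 0.5·0.2736²)·6.7675] / (0.2736·√6.7675)
   = [0.168263 + 0.741234] / 0.711755 = 1.277824
d₂ = d₁ − σ√T = 1.277824 − 0.711755 = 0.566070
N(d₁) = 0.899344,  N(d₂) = 0.714327,  e^(−rT) = 0.613892
E₀ = V₀·N(d₁) − D·e^(−rT)·N(d₂)
   = 314.8956·0.899344 − 266.1282·0.613892·0.714327 = 166.497210

E0=166.4972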